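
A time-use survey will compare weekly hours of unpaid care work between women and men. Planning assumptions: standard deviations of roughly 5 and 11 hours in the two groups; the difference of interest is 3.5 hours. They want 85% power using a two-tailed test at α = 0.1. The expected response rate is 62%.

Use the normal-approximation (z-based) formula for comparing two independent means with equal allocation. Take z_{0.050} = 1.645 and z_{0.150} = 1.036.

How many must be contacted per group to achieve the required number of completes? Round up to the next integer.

n = 139 per group

n = (z_{α/2} + z_β)² · (σ₁² + σ₂²) / δ²
  = (1.645 + 1.036)² · (5² + 11² = 146) / 3.5²
  = 7.1878 · 146 / 12.25
  = 85.67
Adjust for 62% response: 85.67 / 0.62 = 138.17.
Round up → n = 139 per group.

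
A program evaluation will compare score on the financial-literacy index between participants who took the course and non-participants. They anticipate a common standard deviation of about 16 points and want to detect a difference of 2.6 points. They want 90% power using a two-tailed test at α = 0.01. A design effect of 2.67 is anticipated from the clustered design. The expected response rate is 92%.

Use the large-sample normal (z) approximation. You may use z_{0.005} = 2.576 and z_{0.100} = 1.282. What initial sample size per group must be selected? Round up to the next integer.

n = 3272 per group

n = (z_{α/2} + z_β)² · (σ₁² + σ₂²) / δ²
  = (2.576 + 1.282)² · (2·16² = 512) / 2.6²
  = 14.8842 · 512 / 6.76
  = 1127.32
Design effect: 2.67 × 1127.32 = 3009.95.
Adjust for 92% response: 3009.95 / 0.92 = 3271.68.
Round up → n = 3272 per group.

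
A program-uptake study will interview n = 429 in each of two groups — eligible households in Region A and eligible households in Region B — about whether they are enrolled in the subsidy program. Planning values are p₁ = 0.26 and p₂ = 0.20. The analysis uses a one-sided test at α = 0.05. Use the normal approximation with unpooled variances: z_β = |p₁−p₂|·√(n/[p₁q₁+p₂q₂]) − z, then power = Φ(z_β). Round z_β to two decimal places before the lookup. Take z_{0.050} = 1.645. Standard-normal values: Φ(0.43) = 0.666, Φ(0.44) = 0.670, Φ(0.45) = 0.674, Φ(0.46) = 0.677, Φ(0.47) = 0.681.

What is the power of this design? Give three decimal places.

Power ≈ 0.674

z_β = |p₁−p₂|·√(n/[p₁q₁+p₂q₂]) − z_α
    = 0.06 · √(429/0.3524) − 1.645
    = 0.06 · 34.8908 − 1.645
    = 2.0934 − 1.645 = 0.4484 → 0.45
Power = Φ(0.45) = 0.674.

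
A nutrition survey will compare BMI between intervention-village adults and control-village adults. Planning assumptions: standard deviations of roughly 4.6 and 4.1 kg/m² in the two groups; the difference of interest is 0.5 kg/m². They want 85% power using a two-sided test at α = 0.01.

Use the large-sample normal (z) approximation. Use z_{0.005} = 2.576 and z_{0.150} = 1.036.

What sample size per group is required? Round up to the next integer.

n = (z_{α/2} + z_β)² · (σ₁² + σ₂²) / δ²
  = (2.576 + 1.036)² · (4.6² + 4.1² = 37.97) / 0.5²
  = 13.0465 · 37.97 / 0.25
  = 1981.51
Round up → n = 1982 per group.

n = 1982 per group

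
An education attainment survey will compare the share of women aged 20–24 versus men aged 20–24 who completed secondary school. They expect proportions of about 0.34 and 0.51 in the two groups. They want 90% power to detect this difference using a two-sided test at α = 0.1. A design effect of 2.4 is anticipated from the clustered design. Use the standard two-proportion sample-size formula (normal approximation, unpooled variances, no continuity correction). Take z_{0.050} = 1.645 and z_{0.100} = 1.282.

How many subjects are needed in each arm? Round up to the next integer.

n = 338 per group

n = (z_{α/2} + z_β)² · [p₁(1−p₁) + p₂(1−p₂)] / (p₁ − p₂)²
  = (1.645 + 1.282)² · (0.34·0.66 + 0.51·0.49) / (-0.17)²
  = (2.927)² · (0.2244 + 0.2499) / 0.0289
  = 8.5673 · 0.4743 / 0.0289
  = 140.60
Design effect: 2.4 × 140.60 = 337.45.
Round up → n = 338 per group.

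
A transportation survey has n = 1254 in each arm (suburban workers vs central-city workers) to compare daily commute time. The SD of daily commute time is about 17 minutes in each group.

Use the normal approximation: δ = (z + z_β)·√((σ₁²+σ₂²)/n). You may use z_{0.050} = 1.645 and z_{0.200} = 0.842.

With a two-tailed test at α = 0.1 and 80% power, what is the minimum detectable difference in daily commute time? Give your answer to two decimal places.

δ = (z_{α/2} + z_β) · √((σ₁²+σ₂²)/n)
  = (1.645 + 0.842) · √(578/1254)
  = 2.487 · √0.46093
  = 2.487 · 0.6789
  = 1.6885

Minimum detectable difference ≈ 1.69 minutes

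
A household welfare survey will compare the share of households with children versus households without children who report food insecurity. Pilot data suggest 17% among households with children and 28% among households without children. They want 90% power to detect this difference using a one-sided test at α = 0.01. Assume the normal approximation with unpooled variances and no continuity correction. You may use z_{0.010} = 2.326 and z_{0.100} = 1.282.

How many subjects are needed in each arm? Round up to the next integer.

n = 369 per group

n = (z_α + z_β)² · [p₁(1−p₁) + p₂(1−p₂)] / (p₁ − p₂)²
  = (2.326 + 1.282)² · (0.17·0.83 + 0.28·0.72) / (-0.11)²
  = (3.608)² · (0.1411 + 0.2016) / 0.0121
  = 13.0177 · 0.3427 / 0.0121
  = 368.69
Round up → n = 369 per group.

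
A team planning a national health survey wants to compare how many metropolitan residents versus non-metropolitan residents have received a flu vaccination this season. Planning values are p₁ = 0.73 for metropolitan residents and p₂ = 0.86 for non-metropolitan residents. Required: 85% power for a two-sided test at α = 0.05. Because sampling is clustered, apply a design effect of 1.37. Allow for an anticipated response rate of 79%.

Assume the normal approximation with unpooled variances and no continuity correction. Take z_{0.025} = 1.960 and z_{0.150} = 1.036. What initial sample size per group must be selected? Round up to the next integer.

n = (z_{α/2} + z_β)² · [p₁(1−p₁) + p₂(1−p₂)] / (p₁ − p₂)²
  = (1.960 + 1.036)² · (0.73·0.27 + 0.86·0.14) / (-0.13)²
  = (2.996)² · (0.1971 + 0.1204) / 0.0169
  = 8.9760 · 0.3175 / 0.0169
  = 168.63
Design effect: 1.37 × 168.63 = 231.03.
Adjust for 79% response: 231.03 / 0.79 = 292.44.
Round up → n = 293 per group.

n = 293 per group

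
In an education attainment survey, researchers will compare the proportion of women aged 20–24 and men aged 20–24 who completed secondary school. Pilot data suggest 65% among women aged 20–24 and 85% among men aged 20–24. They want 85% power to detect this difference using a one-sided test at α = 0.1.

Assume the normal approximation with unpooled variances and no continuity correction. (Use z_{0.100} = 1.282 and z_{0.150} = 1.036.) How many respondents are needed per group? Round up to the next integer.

n = 48 per group

n = (z_α + z_β)² · [p₁(1−p₁) + p₂(1−p₂)] / (p₁ − p₂)²
  = (1.282 + 1.036)² · (0.65·0.35 + 0.85·0.15) / (-0.20)²
  = (2.318)² · (0.2275 + 0.1275) / 0.0400
  = 5.3731 · 0.3550 / 0.0400
  = 47.69
Round up → n = 48 per group.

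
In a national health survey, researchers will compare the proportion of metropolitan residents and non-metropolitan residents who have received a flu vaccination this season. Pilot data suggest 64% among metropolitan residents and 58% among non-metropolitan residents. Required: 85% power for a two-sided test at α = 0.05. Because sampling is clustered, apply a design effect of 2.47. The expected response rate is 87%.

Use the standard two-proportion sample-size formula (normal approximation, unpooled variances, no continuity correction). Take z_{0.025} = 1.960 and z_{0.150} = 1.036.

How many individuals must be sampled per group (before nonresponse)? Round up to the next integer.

n = (z_{α/2} + z_β)² · [p₁(1−p₁) + p₂(1−p₂)] / (p₁ − p₂)²
  = (1.960 + 1.036)² · (0.64·0.36 + 0.58·0.42) / (0.06)²
  = (2.996)² · (0.2304 + 0.2436) / 0.0036
  = 8.9760 · 0.4740 / 0.0036
  = 1181.84
Design effect: 2.47 × 1181.84 = 2919.15.
Adjust for 87% response: 2919.15 / 0.87 = 3355.34.
Round up → n = 3356 per group.

n = 3356 per group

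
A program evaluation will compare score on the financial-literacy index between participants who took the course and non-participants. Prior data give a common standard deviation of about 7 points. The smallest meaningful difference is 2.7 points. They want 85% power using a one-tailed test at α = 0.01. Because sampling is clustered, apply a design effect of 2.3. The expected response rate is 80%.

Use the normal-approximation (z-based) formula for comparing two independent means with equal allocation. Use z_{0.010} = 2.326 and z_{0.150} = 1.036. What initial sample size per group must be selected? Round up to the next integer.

n = 437 per group

n = (z_α + z_β)² · (σ₁² + σ₂²) / δ²
  = (2.326 + 1.036)² · (2·7² = 98) / 2.7²
  = 11.3030 · 98 / 7.29
  = 151.95
Design effect: 2.3 × 151.95 = 349.48.
Adjust for 80% response: 349.48 / 0.80 = 436.85.
Round up → n = 437 per group.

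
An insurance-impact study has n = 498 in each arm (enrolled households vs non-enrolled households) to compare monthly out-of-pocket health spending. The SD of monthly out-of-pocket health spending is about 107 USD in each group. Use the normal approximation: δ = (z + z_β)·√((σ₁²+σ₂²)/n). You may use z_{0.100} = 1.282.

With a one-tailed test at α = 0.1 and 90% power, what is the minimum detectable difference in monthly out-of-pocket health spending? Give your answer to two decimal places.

δ = (z_α + z_β) · √((σ₁²+σ₂²)/n)
  = (1.282 + 1.282) · √(22898/498)
  = 2.564 · √45.9799
  = 2.564 · 6.7808
  = 17.3861

Minimum detectable difference ≈ 17.39 USD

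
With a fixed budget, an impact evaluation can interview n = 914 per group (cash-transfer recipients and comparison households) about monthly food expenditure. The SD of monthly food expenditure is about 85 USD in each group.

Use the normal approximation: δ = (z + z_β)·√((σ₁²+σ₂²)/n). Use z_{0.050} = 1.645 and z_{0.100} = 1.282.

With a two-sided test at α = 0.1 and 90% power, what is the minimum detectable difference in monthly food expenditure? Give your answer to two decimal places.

δ = (z_{α/2} + z_β) · √((σ₁²+σ₂²)/n)
  = (1.645 + 1.282) · √(14450/914)
  = 2.927 · √15.8096
  = 2.927 · 3.9761
  = 11.6381

Minimum detectable difference ≈ 11.64 USD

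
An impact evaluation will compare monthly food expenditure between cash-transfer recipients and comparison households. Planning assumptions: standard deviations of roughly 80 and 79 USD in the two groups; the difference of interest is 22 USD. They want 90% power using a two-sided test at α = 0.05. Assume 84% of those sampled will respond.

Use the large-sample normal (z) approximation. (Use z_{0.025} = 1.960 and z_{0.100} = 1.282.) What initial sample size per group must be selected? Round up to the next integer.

n = (z_{α/2} + z_β)² · (σ₁² + σ₂²) / δ²
  = (1.960 + 1.282)² · (80² + 79² = 12641) / 22²
  = 10.5106 · 12641 / 484
  = 274.51
Adjust for 84% response: 274.51 / 0.84 = 326.80.
Round up → n = 327 per group.

n = 327 per group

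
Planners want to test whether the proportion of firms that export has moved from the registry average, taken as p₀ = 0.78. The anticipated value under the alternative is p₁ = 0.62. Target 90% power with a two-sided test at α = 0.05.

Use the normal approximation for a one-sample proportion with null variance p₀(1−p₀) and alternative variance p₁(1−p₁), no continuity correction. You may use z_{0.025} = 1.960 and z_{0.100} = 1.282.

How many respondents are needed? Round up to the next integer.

n = 81

n = [z_{α/2}·√(p₀q₀) + z_β·√(p₁q₁)]² / (p₁ − p₀)²
  = [1.960·√(0.78·0.22) + 1.282·√(0.62·0.38)]² / (-0.16)²
  = [1.960·0.4142 + 1.282·0.4854]² / 0.0256
  = [1.4342]² / 0.0256
  = 80.35
Round up → n = 81.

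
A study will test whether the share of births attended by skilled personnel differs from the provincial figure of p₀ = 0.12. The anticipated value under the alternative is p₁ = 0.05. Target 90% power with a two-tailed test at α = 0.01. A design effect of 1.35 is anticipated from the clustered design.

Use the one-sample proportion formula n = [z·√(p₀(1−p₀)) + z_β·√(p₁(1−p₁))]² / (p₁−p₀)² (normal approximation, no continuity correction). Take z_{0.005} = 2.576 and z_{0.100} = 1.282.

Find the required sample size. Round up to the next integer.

n = [z_{α/2}·√(p₀q₀) + z_β·√(p₁q₁)]² / (p₁ − p₀)²
  = [2.576·√(0.12·0.88) + 1.282·√(0.05·0.95)]² / (-0.07)²
  = [2.576·0.3250 + 1.282·0.2179]² / 0.0049
  = [1.1165]² / 0.0049
  = 254.41
Design effect: 1.35 × 254.41 = 343.45.
Round up → n = 344.

n = 344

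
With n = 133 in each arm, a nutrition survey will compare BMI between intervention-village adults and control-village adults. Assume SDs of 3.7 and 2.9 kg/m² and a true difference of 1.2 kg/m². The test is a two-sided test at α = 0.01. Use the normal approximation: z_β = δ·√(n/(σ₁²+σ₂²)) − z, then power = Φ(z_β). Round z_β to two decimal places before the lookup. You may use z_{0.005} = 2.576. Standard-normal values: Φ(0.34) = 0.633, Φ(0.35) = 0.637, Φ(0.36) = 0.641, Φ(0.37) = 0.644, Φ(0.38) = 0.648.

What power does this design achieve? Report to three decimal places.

Power ≈ 0.644

z_β = δ·√(n/(σ₁²+σ₂²)) − z_{α/2}
    = 1.2 · √(133/22.1) − 2.576
    = 1.2 · 2.45318 − 2.576
    = 2.9438 − 2.576 = 0.3678 → 0.37
Power = Φ(0.37) = 0.644.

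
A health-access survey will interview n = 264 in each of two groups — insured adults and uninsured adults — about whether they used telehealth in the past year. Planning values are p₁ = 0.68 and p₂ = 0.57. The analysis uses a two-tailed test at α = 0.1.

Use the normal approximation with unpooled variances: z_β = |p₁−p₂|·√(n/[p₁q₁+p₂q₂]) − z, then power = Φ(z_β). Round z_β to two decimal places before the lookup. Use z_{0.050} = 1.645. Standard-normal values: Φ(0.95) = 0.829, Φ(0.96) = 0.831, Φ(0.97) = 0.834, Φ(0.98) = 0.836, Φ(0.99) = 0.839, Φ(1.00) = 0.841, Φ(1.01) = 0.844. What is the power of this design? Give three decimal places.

Power ≈ 0.836

z_β = |p₁−p₂|·√(n/[p₁q₁+p₂q₂]) − z_{α/2}
    = 0.11 · √(264/0.4627) − 1.645
    = 0.11 · 23.8865 − 1.645
    = 2.6275 − 1.645 = 0.9825 → 0.98
Power = Φ(0.98) = 0.836.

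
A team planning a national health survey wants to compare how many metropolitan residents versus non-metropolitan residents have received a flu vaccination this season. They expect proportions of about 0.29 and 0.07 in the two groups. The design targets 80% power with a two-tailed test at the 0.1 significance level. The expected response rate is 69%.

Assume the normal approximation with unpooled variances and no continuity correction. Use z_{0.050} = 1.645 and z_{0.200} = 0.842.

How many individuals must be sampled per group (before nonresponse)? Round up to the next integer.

n = (z_{α/2} + z_β)² · [p₁(1−p₁) + p₂(1−p₂)] / (p₁ − p₂)²
  = (1.645 + 0.842)² · (0.29·0.71 + 0.07·0.93) / (0.22)²
  = (2.487)² · (0.2059 + 0.0651) / 0.0484
  = 6.1852 · 0.2710 / 0.0484
  = 34.63
Adjust for 69% response: 34.63 / 0.69 = 50.19.
Round up → n = 51 per group.

n = 51 per group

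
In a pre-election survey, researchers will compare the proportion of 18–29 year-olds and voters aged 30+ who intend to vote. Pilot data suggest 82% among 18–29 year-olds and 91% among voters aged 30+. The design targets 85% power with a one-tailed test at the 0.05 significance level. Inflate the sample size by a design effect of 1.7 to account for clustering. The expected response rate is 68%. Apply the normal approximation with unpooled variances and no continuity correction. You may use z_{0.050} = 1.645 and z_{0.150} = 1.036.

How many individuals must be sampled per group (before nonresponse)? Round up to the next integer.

n = (z_α + z_β)² · [p₁(1−p₁) + p₂(1−p₂)] / (p₁ − p₂)²
  = (1.645 + 1.036)² · (0.82·0.18 + 0.91·0.09) / (-0.09)²
  = (2.681)² · (0.1476 + 0.0819) / 0.0081
  = 7.1878 · 0.2295 / 0.0081
  = 203.65
Design effect: 1.7 × 203.65 = 346.21.
Adjust for 68% response: 346.21 / 0.68 = 509.13.
Round up → n = 510 per group.

n = 510 per group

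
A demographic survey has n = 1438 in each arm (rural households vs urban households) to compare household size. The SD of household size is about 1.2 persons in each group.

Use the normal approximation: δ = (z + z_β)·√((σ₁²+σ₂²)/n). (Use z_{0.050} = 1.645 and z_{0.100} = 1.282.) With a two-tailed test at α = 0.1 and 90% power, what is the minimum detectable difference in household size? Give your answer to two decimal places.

δ = (z_{α/2} + z_β) · √((σ₁²+σ₂²)/n)
  = (1.645 + 1.282) · √(2.88/1438)
  = 2.927 · √0.002
  = 2.927 · 0.0448
  = 0.1310

Minimum detectable difference ≈ 0.13 persons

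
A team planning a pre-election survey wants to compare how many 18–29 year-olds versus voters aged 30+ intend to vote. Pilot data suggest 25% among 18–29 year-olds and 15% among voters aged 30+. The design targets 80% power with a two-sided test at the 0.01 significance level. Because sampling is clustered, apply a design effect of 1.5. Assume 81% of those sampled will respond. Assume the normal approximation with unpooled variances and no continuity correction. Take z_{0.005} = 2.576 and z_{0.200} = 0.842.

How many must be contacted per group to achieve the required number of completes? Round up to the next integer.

n = (z_{α/2} + z_β)² · [p₁(1−p₁) + p₂(1−p₂)] / (p₁ − p₂)²
  = (2.576 + 0.842)² · (0.25·0.75 + 0.15·0.85) / (0.10)²
  = (3.418)² · (0.1875 + 0.1275) / 0.0100
  = 11.6827 · 0.3150 / 0.0100
  = 368.01
Design effect: 1.5 × 368.01 = 552.01.
Adjust for 81% response: 552.01 / 0.81 = 681.49.
Round up → n = 682 per group.

n = 682 per group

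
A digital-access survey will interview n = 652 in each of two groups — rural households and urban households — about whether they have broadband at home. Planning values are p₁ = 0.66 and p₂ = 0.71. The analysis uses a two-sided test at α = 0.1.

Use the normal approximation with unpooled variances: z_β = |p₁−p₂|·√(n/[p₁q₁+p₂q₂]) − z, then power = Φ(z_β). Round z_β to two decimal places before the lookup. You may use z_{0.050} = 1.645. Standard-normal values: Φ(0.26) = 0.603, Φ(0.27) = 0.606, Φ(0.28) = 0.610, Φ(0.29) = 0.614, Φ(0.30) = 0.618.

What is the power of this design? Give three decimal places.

Power ≈ 0.618

z_β = |p₁−p₂|·√(n/[p₁q₁+p₂q₂]) − z_{α/2}
    = 0.05 · √(652/0.4303) − 1.645
    = 0.05 · 38.9259 − 1.645
    = 1.9463 − 1.645 = 0.3013 → 0.30
Power = Φ(0.30) = 0.618.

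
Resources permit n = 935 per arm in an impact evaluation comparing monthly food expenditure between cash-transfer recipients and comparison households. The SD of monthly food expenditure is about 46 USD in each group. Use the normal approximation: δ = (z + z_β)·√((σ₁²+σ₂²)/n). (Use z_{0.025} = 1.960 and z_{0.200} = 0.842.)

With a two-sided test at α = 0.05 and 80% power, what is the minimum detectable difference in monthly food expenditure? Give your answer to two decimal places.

δ = (z_{α/2} + z_β) · √((σ₁²+σ₂²)/n)
  = (1.960 + 0.842) · √(4232/935)
  = 2.802 · √4.5262
  = 2.802 · 2.1275
  = 5.9612

Minimum detectable difference ≈ 5.96 USD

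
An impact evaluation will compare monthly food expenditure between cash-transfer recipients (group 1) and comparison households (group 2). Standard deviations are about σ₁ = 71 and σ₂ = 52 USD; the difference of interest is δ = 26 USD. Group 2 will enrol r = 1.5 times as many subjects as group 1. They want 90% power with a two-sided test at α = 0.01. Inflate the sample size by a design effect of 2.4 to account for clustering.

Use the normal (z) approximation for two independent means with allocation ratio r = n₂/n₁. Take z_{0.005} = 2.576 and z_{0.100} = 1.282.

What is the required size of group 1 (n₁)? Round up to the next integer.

n₁ = (z_{α/2} + z_β)² · (σ₁² + σ₂²/r) / δ²
   = (2.576 + 1.282)² · (71² + 52²/1.5) / 26²
   = 14.8842 · (5041 + 1802.7) / 676
   = 14.8842 · 6843.7 / 676
   = 150.68
Design effect: 2.4 × 150.68 = 361.64.
Round up → n₁ = 362; n₂ = r·n₁ = 1.5 × 362 = 543.

n₁ = 362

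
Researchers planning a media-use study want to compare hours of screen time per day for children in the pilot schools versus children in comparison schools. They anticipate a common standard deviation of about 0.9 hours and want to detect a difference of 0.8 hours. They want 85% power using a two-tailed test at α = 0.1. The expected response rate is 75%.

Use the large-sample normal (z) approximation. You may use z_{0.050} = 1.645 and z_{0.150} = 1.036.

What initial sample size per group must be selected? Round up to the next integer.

n = (z_{α/2} + z_β)² · (σ₁² + σ₂²) / δ²
  = (1.645 + 1.036)² · (2·0.9² = 1.62) / 0.8²
  = 7.1878 · 1.62 / 0.64
  = 18.19
Adjust for 75% response: 18.19 / 0.75 = 24.26.
Round up → n = 25 per group.

n = 25 per group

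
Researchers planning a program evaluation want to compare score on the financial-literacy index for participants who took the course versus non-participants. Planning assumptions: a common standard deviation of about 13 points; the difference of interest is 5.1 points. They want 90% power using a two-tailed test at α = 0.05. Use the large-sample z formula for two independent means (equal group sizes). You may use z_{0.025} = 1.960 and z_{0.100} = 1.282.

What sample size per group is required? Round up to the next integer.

n = (z_{α/2} + z_β)² · (σ₁² + σ₂²) / δ²
  = (1.960 + 1.282)² · (2·13² = 338) / 5.1²
  = 10.5106 · 338 / 26.01
  = 136.58
Round up → n = 137 per group.

n = 137 per group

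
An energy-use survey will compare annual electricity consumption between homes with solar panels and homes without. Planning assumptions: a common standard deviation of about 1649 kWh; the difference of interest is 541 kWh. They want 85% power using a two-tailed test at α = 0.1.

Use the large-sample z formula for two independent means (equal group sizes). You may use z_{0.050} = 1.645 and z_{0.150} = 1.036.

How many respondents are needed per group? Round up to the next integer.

n = 134 per group

n = (z_{α/2} + z_β)² · (σ₁² + σ₂²) / δ²
  = (1.645 + 1.036)² · (2·1649² = 5438402) / 541²
  = 7.1878 · 5438402 / 292681
  = 133.56
Round up → n = 134 per group.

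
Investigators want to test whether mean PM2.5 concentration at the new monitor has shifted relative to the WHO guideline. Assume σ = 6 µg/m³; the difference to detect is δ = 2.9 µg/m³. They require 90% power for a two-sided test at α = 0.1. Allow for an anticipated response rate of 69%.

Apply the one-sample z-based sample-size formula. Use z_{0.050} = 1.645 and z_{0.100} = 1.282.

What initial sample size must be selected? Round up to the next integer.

n = 54

n = (z_{α/2} + z_β)² · σ² / δ²
  = (1.645 + 1.282)² · 6² / 2.9²
  = 8.5673 · 36 / 8.41
  = 36.67
Adjust for 69% response: 36.67 / 0.69 = 53.15.
Round up → n = 54.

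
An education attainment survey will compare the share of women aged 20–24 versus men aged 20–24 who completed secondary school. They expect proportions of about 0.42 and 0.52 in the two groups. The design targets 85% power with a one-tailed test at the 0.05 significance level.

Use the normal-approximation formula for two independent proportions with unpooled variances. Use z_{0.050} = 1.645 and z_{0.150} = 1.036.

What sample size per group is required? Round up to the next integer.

n = (z_α + z_β)² · [p₁(1−p₁) + p₂(1−p₂)] / (p₁ − p₂)²
  = (1.645 + 1.036)² · (0.42·0.58 + 0.52·0.48) / (-0.10)²
  = (2.681)² · (0.2436 + 0.2496) / 0.0100
  = 7.1878 · 0.4932 / 0.0100
  = 354.50
Round up → n = 355 per group.

n = 355 per group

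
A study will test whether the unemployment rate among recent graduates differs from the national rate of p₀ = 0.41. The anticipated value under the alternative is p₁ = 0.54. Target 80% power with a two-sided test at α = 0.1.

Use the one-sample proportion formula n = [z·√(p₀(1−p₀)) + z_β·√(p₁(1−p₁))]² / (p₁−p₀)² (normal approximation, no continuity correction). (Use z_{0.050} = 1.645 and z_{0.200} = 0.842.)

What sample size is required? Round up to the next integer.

n = 90

n = [z_{α/2}·√(p₀q₀) + z_β·√(p₁q₁)]² / (p₁ − p₀)²
  = [1.645·√(0.41·0.59) + 0.842·√(0.54·0.46)]² / (0.13)²
  = [1.645·0.4918 + 0.842·0.4984]² / 0.0169
  = [1.2287]² / 0.0169
  = 89.33
Round up → n = 90.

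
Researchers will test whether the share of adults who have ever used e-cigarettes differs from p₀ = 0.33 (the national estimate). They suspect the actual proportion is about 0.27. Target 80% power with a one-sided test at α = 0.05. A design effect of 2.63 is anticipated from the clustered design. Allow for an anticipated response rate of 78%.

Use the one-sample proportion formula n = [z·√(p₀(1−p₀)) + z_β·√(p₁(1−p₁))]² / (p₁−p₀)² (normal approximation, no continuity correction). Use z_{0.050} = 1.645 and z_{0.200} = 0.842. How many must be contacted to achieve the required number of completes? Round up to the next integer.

n = 1233

n = [z_α·√(p₀q₀) + z_β·√(p₁q₁)]² / (p₁ − p₀)²
  = [1.645·√(0.33·0.67) + 0.842·√(0.27·0.73)]² / (-0.06)²
  = [1.645·0.4702 + 0.842·0.4440]² / 0.0036
  = [1.1473]² / 0.0036
  = 365.65
Design effect: 2.63 × 365.65 = 961.65.
Adjust for 78% response: 961.65 / 0.78 = 1232.89.
Round up → n = 1233.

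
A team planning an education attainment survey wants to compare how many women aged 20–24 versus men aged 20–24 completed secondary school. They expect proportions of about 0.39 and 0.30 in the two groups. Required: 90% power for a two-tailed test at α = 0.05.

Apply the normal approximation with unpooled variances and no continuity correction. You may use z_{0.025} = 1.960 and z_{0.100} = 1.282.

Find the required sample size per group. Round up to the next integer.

n = 582 per group

n = (z_{α/2} + z_β)² · [p₁(1−p₁) + p₂(1−p₂)] / (p₁ − p₂)²
  = (1.960 + 1.282)² · (0.39·0.61 + 0.30·0.70) / (0.09)²
  = (3.242)² · (0.2379 + 0.2100) / 0.0081
  = 10.5106 · 0.4479 / 0.0081
  = 581.20
Round up → n = 582 per group.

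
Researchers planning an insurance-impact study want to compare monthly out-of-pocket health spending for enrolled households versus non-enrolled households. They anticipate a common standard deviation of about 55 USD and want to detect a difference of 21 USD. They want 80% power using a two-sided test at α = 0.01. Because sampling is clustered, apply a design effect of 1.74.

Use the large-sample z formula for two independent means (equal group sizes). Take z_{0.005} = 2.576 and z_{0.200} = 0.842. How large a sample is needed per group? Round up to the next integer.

n = (z_{α/2} + z_β)² · (σ₁² + σ₂²) / δ²
  = (2.576 + 0.842)² · (2·55² = 6050) / 21²
  = 11.6827 · 6050 / 441
  = 160.27
Design effect: 1.74 × 160.27 = 278.88.
Round up → n = 279 per group.

n = 279 per group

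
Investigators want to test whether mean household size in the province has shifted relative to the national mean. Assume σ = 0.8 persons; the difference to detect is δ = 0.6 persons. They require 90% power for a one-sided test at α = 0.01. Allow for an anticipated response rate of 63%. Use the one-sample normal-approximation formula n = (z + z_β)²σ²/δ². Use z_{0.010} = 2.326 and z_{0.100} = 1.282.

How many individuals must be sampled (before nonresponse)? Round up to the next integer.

n = 37

n = (z_α + z_β)² · σ² / δ²
  = (2.326 + 1.282)² · 0.8² / 0.6²
  = 13.0177 · 0.64 / 0.36
  = 23.14
Adjust for 63% response: 23.14 / 0.63 = 36.73.
Round up → n = 37.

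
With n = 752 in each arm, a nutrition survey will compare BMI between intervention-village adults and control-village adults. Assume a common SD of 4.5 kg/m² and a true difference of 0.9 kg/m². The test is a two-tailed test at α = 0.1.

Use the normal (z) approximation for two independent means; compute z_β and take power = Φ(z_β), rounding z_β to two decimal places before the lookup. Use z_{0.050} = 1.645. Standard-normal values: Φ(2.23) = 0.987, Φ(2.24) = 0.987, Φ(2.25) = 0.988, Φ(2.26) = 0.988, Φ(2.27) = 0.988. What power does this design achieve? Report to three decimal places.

Power ≈ 0.987

z_β = δ·√(n/(σ₁²+σ₂²)) − z_{α/2}
    = 0.9 · √(752/40.5) − 1.645
    = 0.9 · 4.30905 − 1.645
    = 3.8781 − 1.645 = 2.2331 → 2.23
Power = Φ(2.23) = 0.987.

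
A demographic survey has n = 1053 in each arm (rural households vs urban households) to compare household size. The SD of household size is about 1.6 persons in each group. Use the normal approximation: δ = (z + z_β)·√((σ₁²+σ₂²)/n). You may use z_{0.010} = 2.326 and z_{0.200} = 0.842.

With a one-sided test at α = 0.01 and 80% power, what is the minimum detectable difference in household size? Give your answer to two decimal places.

δ = (z_α + z_β) · √((σ₁²+σ₂²)/n)
  = (2.326 + 0.842) · √(5.12/1053)
  = 3.168 · √0.00486
  = 3.168 · 0.0697
  = 0.2209

Minimum detectable difference ≈ 0.22 persons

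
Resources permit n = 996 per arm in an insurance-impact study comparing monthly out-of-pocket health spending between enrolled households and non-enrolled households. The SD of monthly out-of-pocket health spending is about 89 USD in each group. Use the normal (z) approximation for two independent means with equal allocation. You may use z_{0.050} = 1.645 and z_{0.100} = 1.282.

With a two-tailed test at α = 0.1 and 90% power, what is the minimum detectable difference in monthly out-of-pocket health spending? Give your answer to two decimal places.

Minimum detectable difference ≈ 11.67 USD

δ = (z_{α/2} + z_β) · √((σ₁²+σ₂²)/n)
  = (1.645 + 1.282) · √(15842/996)
  = 2.927 · √15.9056
  = 2.927 · 3.9882
  = 11.6734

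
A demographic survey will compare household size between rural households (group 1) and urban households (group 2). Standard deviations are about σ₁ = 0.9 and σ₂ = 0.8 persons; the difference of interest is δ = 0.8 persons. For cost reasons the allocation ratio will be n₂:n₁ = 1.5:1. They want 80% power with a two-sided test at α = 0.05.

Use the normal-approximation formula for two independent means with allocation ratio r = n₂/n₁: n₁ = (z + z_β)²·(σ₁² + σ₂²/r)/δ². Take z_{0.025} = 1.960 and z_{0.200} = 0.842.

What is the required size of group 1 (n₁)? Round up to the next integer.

n₁ = (z_{α/2} + z_β)² · (σ₁² + σ₂²/r) / δ²
   = (1.960 + 0.842)² · (0.9² + 0.8²/1.5) / 0.8²
   = 7.8512 · (0.81 + 0.42667) / 0.64
   = 7.8512 · 1.2367 / 0.64
   = 15.17
Round up → n₁ = 16; n₂ = r·n₁ = 1.5 × 16 = 24.

n₁ = 16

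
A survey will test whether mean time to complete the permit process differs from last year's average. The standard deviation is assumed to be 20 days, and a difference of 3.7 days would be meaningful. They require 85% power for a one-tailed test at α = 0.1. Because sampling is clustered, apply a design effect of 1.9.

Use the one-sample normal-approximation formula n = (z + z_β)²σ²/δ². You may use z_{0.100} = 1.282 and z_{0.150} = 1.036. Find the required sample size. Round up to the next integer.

n = 299

n = (z_α + z_β)² · σ² / δ²
  = (1.282 + 1.036)² · 20² / 3.7²
  = 5.3731 · 400 / 13.69
  = 156.99
Design effect: 1.9 × 156.99 = 298.29.
Round up → n = 299.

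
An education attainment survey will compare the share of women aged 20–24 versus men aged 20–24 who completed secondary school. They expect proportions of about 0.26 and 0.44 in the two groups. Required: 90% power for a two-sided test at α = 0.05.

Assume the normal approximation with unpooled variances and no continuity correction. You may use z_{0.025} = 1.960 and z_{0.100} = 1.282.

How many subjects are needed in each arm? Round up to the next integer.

n = (z_{α/2} + z_β)² · [p₁(1−p₁) + p₂(1−p₂)] / (p₁ − p₂)²
  = (1.960 + 1.282)² · (0.26·0.74 + 0.44·0.56) / (-0.18)²
  = (3.242)² · (0.1924 + 0.2464) / 0.0324
  = 10.5106 · 0.4388 / 0.0324
  = 142.35
Round up → n = 143 per group.

n = 143 per group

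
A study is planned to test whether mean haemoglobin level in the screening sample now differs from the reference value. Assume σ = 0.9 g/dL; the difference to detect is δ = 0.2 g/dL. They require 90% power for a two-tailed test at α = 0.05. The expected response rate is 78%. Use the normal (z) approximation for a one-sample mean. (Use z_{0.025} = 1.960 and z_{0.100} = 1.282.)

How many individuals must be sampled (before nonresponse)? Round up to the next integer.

n = (z_{α/2} + z_β)² · σ² / δ²
  = (1.960 + 1.282)² · 0.9² / 0.2²
  = 10.5106 · 0.81 / 0.04
  = 212.84
Adjust for 78% response: 212.84 / 0.78 = 272.87.
Round up → n = 273.

n = 273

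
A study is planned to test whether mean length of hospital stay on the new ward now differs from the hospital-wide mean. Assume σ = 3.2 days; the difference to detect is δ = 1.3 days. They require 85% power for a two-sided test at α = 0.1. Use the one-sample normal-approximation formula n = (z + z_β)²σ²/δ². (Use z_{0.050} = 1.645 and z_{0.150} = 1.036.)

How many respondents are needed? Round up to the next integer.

n = (z_{α/2} + z_β)² · σ² / δ²
  = (1.645 + 1.036)² · 3.2² / 1.3²
  = 7.1878 · 10.24 / 1.69
  = 43.55
Round up → n = 44.

n = 44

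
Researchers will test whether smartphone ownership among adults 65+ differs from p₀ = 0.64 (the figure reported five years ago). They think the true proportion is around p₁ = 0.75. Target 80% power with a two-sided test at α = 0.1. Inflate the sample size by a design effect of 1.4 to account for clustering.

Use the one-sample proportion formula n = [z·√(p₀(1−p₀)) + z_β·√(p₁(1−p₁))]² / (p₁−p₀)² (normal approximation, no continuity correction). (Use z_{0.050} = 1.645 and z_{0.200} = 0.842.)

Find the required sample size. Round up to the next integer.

n = [z_{α/2}·√(p₀q₀) + z_β·√(p₁q₁)]² / (p₁ − p₀)²
  = [1.645·√(0.64·0.36) + 0.842·√(0.75·0.25)]² / (0.11)²
  = [1.645·0.4800 + 0.842·0.4330]² / 0.0121
  = [1.1542]² / 0.0121
  = 110.10
Design effect: 1.4 × 110.10 = 154.14.
Round up → n = 155.

n = 155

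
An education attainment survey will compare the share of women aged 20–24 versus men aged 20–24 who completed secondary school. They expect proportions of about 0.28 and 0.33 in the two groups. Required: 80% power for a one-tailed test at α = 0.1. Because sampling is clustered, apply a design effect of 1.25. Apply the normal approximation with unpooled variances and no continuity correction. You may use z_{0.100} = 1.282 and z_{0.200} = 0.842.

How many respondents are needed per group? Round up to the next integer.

n = (z_α + z_β)² · [p₁(1−p₁) + p₂(1−p₂)] / (p₁ − p₂)²
  = (1.282 + 0.842)² · (0.28·0.72 + 0.33·0.67) / (-0.05)²
  = (2.124)² · (0.2016 + 0.2211) / 0.0025
  = 4.5114 · 0.4227 / 0.0025
  = 762.78
Design effect: 1.25 × 762.78 = 953.48.
Round up → n = 954 per group.

n = 954 per group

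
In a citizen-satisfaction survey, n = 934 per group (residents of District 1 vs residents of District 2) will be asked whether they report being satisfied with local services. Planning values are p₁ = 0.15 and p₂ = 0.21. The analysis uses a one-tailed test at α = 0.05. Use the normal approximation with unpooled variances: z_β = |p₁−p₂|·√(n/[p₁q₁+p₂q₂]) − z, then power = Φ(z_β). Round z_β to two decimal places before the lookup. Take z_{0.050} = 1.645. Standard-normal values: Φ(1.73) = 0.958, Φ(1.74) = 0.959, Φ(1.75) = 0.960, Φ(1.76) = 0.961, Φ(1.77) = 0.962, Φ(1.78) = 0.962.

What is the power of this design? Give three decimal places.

Power ≈ 0.959

z_β = |p₁−p₂|·√(n/[p₁q₁+p₂q₂]) − z_α
    = 0.06 · √(934/0.2934) − 1.645
    = 0.06 · 56.4213 − 1.645
    = 3.3853 − 1.645 = 1.7403 → 1.74
Power = Φ(1.74) = 0.959.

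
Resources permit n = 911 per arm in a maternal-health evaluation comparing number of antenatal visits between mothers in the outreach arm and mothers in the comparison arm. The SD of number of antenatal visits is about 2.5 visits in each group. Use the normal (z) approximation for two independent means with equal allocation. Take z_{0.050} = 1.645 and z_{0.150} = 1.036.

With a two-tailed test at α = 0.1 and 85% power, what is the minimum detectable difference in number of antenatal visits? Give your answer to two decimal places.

δ = (z_{α/2} + z_β) · √((σ₁²+σ₂²)/n)
  = (1.645 + 1.036) · √(12.5/911)
  = 2.681 · √0.01372
  = 2.681 · 0.1171
  = 0.3140

Minimum detectable difference ≈ 0.31 visits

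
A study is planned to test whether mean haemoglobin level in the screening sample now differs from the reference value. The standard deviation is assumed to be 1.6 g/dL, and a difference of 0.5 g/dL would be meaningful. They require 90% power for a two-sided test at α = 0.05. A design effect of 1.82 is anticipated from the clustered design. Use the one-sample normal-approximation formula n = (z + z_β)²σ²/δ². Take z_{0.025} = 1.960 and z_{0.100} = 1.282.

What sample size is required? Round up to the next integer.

n = (z_{α/2} + z_β)² · σ² / δ²
  = (1.960 + 1.282)² · 1.6² / 0.5²
  = 10.5106 · 2.56 / 0.25
  = 107.63
Design effect: 1.82 × 107.63 = 195.88.
Round up → n = 196.

n = 196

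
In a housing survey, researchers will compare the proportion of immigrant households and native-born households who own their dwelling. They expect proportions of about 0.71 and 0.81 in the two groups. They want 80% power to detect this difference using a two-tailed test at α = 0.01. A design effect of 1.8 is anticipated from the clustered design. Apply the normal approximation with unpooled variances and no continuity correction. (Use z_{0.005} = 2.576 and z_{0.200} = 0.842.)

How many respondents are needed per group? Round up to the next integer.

n = (z_{α/2} + z_β)² · [p₁(1−p₁) + p₂(1−p₂)] / (p₁ − p₂)²
  = (2.576 + 0.842)² · (0.71·0.29 + 0.81·0.19) / (-0.10)²
  = (3.418)² · (0.2059 + 0.1539) / 0.0100
  = 11.6827 · 0.3598 / 0.0100
  = 420.34
Design effect: 1.8 × 420.34 = 756.62.
Round up → n = 757 per group.

n = 757 per group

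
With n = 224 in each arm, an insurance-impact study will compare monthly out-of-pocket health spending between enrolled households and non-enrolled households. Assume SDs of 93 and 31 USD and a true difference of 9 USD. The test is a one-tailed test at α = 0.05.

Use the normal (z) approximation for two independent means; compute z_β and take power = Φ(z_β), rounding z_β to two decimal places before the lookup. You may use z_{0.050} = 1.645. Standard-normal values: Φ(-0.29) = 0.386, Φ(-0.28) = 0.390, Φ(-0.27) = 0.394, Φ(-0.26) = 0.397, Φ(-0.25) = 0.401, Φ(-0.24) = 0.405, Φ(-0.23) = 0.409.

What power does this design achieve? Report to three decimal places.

z_β = δ·√(n/(σ₁²+σ₂²)) − z_α
    = 9 · √(224/9610) − 1.645
    = 9 · 0.15267 − 1.645
    = 1.3741 − 1.645 = -0.2709 → -0.27
Power = Φ(-0.27) = 0.394.

Power ≈ 0.394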